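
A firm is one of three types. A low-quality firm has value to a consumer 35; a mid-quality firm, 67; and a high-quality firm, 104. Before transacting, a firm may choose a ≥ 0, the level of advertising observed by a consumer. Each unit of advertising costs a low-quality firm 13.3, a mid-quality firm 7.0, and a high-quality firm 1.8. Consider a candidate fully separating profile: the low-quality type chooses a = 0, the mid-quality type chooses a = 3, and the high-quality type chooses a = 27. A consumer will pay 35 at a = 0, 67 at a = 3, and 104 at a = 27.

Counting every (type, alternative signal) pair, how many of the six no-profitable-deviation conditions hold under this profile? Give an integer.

5

Mid-quality (own payoff 67 − 7.0×3 = 46): to a=0 gives 35 → no gain ✓; to a=27 gives 104 − 7.0×27 = -85 → no gain ✓.
Low-quality (own payoff 35): to a=3 gives 67 − 13.3×3 = 27.1 → no gain ✓; to a=27 gives 104 − 13.3×27 = -255.1 → no gain ✓.
High-quality (own payoff 104 − 1.8×27 = 55.4): to a=0 gives 35 → no gain ✓; to a=3 gives 67 − 1.8×3 = 61.6 → profitable ✗.
5 of the 6 constraints hold; not an equilibrium.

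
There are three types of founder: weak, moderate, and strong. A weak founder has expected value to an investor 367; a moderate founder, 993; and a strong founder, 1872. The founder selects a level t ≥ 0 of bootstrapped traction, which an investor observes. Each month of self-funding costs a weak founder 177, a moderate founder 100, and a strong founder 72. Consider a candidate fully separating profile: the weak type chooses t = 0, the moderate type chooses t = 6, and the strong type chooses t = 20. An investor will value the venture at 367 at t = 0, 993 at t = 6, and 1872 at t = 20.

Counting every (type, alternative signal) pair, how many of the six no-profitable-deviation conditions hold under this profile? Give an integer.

Strong (own payoff 1872 − 72×20 = 432): to t=0 gives 367 → no gain ✓; to t=6 gives 993 − 72×6 = 561 → profitable ✗.
Weak (own payoff 367): to t=6 gives 993 − 177×6 = -69 → no gain ✓; to t=20 gives 1872 − 177×20 = -1668 → no gain ✓.
Moderate (own payoff 993 − 100×6 = 393): to t=0 gives 367 → no gain ✓; to t=20 gives 1872 − 100×20 = -128 → no gain ✓.
5 of the 6 constraints hold; not an equilibrium.

5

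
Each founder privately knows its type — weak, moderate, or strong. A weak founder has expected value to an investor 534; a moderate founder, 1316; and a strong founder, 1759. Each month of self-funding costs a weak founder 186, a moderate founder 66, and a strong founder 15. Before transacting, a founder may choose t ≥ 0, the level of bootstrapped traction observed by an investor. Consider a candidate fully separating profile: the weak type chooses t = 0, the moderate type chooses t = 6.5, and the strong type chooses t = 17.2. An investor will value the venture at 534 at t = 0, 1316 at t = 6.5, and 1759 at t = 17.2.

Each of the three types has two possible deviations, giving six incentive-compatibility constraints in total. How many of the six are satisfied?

6

Strong (own payoff 1759 − 15×17.2 = 1501): to t=0 gives 534 → no gain ✓; to t=6.5 gives 1316 − 15×6.5 = 1218.5 → no gain ✓.
Weak (own payoff 534): to t=6.5 gives 1316 − 186×6.5 = 107 → no gain ✓; to t=17.2 gives 1759 − 186×17.2 = -1440.2 → no gain ✓.
Moderate (own payoff 1316 − 66×6.5 = 887): to t=0 gives 534 → no gain ✓; to t=17.2 gives 1759 − 66×17.2 = 623.8 → no gain ✓.
6 of the 6 constraints hold; this profile is a separating equilibrium.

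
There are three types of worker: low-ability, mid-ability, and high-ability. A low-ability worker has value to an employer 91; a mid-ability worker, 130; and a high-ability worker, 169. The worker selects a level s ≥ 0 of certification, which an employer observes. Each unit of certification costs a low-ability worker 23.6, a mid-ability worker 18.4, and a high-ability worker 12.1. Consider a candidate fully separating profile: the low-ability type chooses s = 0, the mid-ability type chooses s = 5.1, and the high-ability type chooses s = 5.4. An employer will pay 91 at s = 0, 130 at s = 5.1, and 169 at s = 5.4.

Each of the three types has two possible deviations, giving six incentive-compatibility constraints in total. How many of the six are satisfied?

High-ability (own payoff 169 − 12.1×5.4 = 103.66): to s=0 gives 91 → no gain ✓; to s=5.1 gives 130 − 12.1×5.1 = 68.29 → no gain ✓.
Mid-ability (own payoff 130 − 18.4×5.1 = 36.16): to s=0 gives 91 → profitable ✗; to s=5.4 gives 169 − 18.4×5.4 = 69.64 → profitable ✗.
Low-ability (own payoff 91): to s=5.1 gives 130 − 23.6×5.1 = 9.64 → no gain ✓; to s=5.4 gives 169 − 23.6×5.4 = 41.56 → no gain ✓.
4 of the 6 constraints hold; not an equilibrium.

4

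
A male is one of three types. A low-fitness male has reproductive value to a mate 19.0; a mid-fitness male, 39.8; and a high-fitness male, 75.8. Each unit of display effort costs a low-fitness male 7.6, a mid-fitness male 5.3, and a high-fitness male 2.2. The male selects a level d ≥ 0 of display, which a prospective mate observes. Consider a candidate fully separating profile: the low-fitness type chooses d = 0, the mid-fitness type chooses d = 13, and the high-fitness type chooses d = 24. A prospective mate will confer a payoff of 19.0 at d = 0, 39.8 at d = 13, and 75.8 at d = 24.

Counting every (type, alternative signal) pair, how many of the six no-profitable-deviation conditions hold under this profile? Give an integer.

High-fitness (own payoff 75.8 − 2.2×24 = 23): to d=0 gives 19.0 → no gain ✓; to d=13 gives 39.8 − 2.2×13 = 11.2 → no gain ✓.
Mid-fitness (own payoff 39.8 − 5.3×13 = -29.1): to d=0 gives 19.0 → profitable ✗; to d=24 gives 75.8 − 5.3×24 = -51.4 → no gain ✓.
Low-fitness (own payoff 19.0): to d=13 gives 39.8 − 7.6×13 = -59 → no gain ✓; to d=24 gives 75.8 − 7.6×24 = -106.6 → no gain ✓.
5 of the 6 constraints hold; not an equilibrium.

5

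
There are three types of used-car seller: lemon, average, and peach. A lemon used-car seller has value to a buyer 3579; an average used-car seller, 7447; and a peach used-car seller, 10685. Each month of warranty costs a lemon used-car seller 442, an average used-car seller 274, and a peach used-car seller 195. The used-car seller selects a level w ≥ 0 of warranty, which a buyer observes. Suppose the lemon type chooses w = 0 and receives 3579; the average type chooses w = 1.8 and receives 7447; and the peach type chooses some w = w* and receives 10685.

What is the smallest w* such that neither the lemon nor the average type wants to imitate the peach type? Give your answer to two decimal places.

16.08

Lemon type (on-path payoff 3579) won't mimic when 3579 ≥ 10685 − 442·w*, i.e. w* ≥ 16.08.
Average type (on-path payoff 7447 − 274×1.8 = 6953.8) won't mimic when 6953.8 ≥ 10685 − 274·w*, i.e. w* ≥ 13.62.
Both must hold, so w* = max(16.08, 13.62) = 16.08. The lemon type's constraint binds.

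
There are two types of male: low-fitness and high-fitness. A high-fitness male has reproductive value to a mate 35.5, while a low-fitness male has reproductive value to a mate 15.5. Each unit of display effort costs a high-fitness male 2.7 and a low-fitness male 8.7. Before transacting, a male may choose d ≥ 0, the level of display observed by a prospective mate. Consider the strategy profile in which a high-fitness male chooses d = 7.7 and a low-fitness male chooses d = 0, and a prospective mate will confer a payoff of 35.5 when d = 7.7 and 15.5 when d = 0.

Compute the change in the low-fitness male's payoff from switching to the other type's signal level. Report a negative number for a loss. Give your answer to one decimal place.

Playing d = 0 the low-fitness male receives 15.5.
Deviating to d = 7.7 brings payment 35.5 at cost 8.7 × 7.7 = 66.99, netting -31.49.
Gain from deviating: -31.49 − 15.5 = -46.99, i.e. -47.0 to one decimal place.
The gain is negative, so the low-fitness type's incentive-compatibility constraint is satisfied.

-47.0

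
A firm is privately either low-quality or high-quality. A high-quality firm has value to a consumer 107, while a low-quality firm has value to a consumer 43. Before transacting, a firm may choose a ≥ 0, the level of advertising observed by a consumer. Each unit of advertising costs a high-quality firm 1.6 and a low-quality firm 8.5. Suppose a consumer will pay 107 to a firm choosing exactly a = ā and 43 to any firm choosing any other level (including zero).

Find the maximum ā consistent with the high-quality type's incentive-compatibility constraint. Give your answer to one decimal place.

40.0

Choosing ā yields the high-quality type 107 − 1.6·ā; choosing zero yields 43.
The high-quality type is indifferent at 107 − 1.6·ā = 43, i.e. ā = (107 − 43) / 1.6 = 40.0.
For any ā above 40.0 the high-quality type would rather pool at zero, so separation collapses.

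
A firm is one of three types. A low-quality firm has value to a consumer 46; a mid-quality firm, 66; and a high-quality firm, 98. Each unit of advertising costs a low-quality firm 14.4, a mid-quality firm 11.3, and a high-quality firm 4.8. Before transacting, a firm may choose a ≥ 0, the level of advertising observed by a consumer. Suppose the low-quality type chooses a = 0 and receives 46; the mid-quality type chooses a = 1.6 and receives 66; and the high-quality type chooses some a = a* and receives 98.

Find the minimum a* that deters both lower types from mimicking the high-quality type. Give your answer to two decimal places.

4.43

Mid-quality type (on-path payoff 66 − 11.3×1.6 = 47.92) won't mimic when 47.92 ≥ 98 − 11.3·a*, i.e. a* ≥ 4.43.
Low-quality type (on-path payoff 46) won't mimic when 46 ≥ 98 − 14.4·a*, i.e. a* ≥ 3.61.
Both must hold, so a* = max(3.61, 4.43) = 4.43. The mid-quality type's constraint binds.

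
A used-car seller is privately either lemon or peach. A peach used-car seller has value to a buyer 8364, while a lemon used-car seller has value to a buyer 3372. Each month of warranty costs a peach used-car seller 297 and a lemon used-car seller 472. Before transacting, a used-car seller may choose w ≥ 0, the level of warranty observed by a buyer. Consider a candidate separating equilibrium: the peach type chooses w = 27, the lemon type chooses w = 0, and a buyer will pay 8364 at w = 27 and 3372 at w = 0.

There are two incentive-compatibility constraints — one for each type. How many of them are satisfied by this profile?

1

Lemon type: stay at 0 → 3372; mimic → 8364 − 472 × 27 = -4380. IC holds (3372 ≥ -4380).
Peach type: signal → 8364 − 297 × 27 = 345; deviate to 0 → 3372. IC fails (345 < 3372).
1 of 2 constraints hold, so this profile is not an equilibrium.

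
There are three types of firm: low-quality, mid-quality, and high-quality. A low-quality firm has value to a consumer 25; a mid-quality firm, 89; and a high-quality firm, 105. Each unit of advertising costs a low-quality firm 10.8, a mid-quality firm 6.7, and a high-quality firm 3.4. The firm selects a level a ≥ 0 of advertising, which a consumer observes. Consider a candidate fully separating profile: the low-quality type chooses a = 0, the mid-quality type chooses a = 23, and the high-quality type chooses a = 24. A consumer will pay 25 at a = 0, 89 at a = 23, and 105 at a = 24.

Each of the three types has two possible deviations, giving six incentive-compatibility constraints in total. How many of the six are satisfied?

Mid-quality (own payoff 89 − 6.7×23 = -65.1): to a=0 gives 25 → profitable ✗; to a=24 gives 105 − 6.7×24 = -55.8 → profitable ✗.
Low-quality (own payoff 25): to a=23 gives 89 − 10.8×23 = -159.4 → no gain ✓; to a=24 gives 105 − 10.8×24 = -154.2 → no gain ✓.
High-quality (own payoff 105 − 3.4×24 = 23.4): to a=0 gives 25 → profitable ✗; to a=23 gives 89 − 3.4×23 = 10.8 → no gain ✓.
3 of the 6 constraints hold; not an equilibrium.

3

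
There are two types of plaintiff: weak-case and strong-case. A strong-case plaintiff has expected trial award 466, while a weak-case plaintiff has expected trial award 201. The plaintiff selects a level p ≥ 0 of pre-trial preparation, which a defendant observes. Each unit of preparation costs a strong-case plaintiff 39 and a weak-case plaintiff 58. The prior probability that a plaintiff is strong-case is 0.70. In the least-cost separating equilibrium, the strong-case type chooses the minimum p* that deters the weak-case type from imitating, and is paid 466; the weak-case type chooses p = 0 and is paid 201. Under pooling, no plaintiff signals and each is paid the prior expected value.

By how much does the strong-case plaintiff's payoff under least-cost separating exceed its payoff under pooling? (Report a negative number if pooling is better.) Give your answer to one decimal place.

Least-cost separating signal: p* solves 201 = 466 − 58·p*, so p* = (466 − 201)/58 ≈ 4.5690.
Strong-case type's separating payoff: 466 − 39 × p* = 466 − 39 × (466 − 201)/58 = 466 − 10335/58 ≈ 287.810.
Pooling payoff: 0.70 × 466 + 0.30 × 201 = 386.5.
Difference: 287.810 − 386.5 = -98.69, i.e. -98.7 to one decimal place.
The strong-case type would prefer the pooling outcome.

-98.7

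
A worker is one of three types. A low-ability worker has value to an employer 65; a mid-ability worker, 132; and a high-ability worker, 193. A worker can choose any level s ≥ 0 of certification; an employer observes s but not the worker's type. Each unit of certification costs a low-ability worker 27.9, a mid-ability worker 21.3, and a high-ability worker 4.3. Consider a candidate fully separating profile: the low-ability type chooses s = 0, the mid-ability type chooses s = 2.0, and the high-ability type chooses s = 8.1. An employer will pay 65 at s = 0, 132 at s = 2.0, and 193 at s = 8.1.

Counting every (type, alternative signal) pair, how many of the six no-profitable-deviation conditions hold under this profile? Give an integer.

High-ability (own payoff 193 − 4.3×8.1 = 158.17): to s=0 gives 65 → no gain ✓; to s=2.0 gives 132 − 4.3×2.0 = 123.4 → no gain ✓.
Mid-ability (own payoff 132 − 21.3×2.0 = 89.4): to s=0 gives 65 → no gain ✓; to s=8.1 gives 193 − 21.3×8.1 = 20.47 → no gain ✓.
Low-ability (own payoff 65): to s=2.0 gives 132 − 27.9×2.0 = 76.2 → profitable ✗; to s=8.1 gives 193 − 27.9×8.1 = -32.99 → no gain ✓.
5 of the 6 constraints hold; not an equilibrium.

5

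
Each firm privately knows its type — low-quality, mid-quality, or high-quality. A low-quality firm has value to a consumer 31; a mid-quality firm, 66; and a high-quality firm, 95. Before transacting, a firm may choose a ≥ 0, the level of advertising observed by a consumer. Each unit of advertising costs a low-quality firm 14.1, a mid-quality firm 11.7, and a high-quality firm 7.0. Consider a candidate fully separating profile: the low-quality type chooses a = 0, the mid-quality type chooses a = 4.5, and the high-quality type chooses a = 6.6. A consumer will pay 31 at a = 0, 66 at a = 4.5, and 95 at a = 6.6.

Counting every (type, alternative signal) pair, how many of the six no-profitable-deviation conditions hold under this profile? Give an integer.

High-quality (own payoff 95 − 7.0×6.6 = 48.8): to a=0 gives 31 → no gain ✓; to a=4.5 gives 66 − 7.0×4.5 = 34.5 → no gain ✓.
Low-quality (own payoff 31): to a=4.5 gives 66 − 14.1×4.5 = 2.55 → no gain ✓; to a=6.6 gives 95 − 14.1×6.6 = 1.94 → no gain ✓.
Mid-quality (own payoff 66 − 11.7×4.5 = 13.35): to a=0 gives 31 → profitable ✗; to a=6.6 gives 95 − 11.7×6.6 = 17.78 → profitable ✗.
4 of the 6 constraints hold; not an equilibrium.

4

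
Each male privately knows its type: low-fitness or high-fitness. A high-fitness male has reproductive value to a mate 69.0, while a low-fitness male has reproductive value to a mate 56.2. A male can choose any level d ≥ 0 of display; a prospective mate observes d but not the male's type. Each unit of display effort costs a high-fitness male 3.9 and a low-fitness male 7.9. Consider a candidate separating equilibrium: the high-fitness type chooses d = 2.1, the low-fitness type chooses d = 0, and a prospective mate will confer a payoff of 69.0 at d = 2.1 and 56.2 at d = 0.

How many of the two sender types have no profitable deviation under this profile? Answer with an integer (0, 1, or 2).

High-fitness type: signal → 69.0 − 3.9 × 2.1 = 60.81; deviate to 0 → 56.2. IC holds (60.81 ≥ 56.2).
Low-fitness type: stay at 0 → 56.2; mimic → 69.0 − 7.9 × 2.1 = 52.41. IC holds (56.2 ≥ 52.41).
2 of 2 constraints hold, so this is a separating equilibrium.

2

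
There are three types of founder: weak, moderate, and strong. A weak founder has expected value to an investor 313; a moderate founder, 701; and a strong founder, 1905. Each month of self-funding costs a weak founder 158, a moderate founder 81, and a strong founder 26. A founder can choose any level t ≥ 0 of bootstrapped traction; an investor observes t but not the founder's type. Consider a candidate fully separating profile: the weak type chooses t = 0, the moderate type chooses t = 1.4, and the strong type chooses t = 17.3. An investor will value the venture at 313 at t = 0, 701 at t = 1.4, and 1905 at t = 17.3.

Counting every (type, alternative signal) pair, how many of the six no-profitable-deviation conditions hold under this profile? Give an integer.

5

Weak (own payoff 313): to t=1.4 gives 701 − 158×1.4 = 479.8 → profitable ✗; to t=17.3 gives 1905 − 158×17.3 = -828.4 → no gain ✓.
Strong (own payoff 1905 − 26×17.3 = 1455.2): to t=0 gives 313 → no gain ✓; to t=1.4 gives 701 − 26×1.4 = 664.6 → no gain ✓.
Moderate (own payoff 701 − 81×1.4 = 587.6): to t=0 gives 313 → no gain ✓; to t=17.3 gives 1905 − 81×17.3 = 503.7 → no gain ✓.
5 of the 6 constraints hold; not an equilibrium.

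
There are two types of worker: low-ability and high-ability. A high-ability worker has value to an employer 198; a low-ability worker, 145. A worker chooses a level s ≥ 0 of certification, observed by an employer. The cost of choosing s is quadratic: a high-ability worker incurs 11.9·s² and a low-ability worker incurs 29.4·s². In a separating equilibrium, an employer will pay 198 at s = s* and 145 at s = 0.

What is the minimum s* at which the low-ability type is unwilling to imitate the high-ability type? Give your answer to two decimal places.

The low-ability type at s = 0 receives 145; imitating at s* yields 198 − 29.4·s*².
Indifference: 145 = 198 − 29.4·s*², so s*² = (198 − 145) / 29.4 ≈ 1.8027.
s* = √1.8027 ≈ 1.34.

1.34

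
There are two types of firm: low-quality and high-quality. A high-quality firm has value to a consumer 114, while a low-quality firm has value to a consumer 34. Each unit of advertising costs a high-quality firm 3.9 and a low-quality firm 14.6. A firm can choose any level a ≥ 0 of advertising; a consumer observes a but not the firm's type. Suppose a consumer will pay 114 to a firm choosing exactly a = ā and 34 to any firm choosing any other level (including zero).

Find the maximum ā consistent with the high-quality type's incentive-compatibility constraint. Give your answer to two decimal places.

20.51

Choosing ā yields the high-quality type 114 − 3.9·ā; choosing zero yields 34.
The high-quality type is indifferent at 114 − 3.9·ā = 34, i.e. ā = (114 − 34) / 3.9 ≈ 20.51.
For any ā above 20.51 the high-quality type would rather pool at zero, so separation collapses.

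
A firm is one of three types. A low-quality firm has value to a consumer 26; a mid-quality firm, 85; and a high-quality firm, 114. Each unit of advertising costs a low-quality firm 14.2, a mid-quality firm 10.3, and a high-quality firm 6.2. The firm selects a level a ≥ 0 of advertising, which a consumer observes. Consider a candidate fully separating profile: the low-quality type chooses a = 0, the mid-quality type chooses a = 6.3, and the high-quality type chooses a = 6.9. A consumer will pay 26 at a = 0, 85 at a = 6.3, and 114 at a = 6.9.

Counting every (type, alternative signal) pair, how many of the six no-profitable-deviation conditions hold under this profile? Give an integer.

4

High-quality (own payoff 114 − 6.2×6.9 = 71.22): to a=0 gives 26 → no gain ✓; to a=6.3 gives 85 − 6.2×6.3 = 45.94 → no gain ✓.
Mid-quality (own payoff 85 − 10.3×6.3 = 20.11): to a=0 gives 26 → profitable ✗; to a=6.9 gives 114 − 10.3×6.9 = 42.93 → profitable ✗.
Low-quality (own payoff 26): to a=6.3 gives 85 − 14.2×6.3 = -4.46 → no gain ✓; to a=6.9 gives 114 − 14.2×6.9 = 16.02 → no gain ✓.
4 of the 6 constraints hold; not an equilibrium.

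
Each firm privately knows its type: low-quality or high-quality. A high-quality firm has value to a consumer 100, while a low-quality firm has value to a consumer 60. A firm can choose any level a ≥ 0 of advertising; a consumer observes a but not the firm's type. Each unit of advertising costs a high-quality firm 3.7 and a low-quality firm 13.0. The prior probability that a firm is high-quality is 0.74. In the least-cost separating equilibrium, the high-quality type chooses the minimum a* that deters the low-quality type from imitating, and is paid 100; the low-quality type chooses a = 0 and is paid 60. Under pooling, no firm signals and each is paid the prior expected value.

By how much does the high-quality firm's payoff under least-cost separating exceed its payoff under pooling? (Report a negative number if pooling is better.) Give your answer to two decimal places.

Least-cost separating signal: a* solves 60 = 100 − 13.0·a*, so a* = (100 − 60)/13.0 ≈ 3.0769.
High-quality type's separating payoff: 100 − 3.7 × a* = 100 − 3.7 × (100 − 60)/13.0 = 100 − 148/13.0 ≈ 88.6154.
Pooling payoff: 0.74 × 100 + 0.26 × 60 = 89.6.
Difference: 88.6154 − 89.6 = -0.9846, i.e. -0.98 to two decimal places.
The high-quality type would prefer the pooling outcome.

-0.98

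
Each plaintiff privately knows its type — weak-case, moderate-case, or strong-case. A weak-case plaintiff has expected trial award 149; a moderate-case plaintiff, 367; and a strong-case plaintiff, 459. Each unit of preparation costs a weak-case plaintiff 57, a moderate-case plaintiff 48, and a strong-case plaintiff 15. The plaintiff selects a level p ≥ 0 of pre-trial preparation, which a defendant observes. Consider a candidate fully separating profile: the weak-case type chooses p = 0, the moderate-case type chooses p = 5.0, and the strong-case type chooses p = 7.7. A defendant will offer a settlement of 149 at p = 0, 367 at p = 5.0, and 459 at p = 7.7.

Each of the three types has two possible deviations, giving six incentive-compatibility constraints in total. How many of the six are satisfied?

Weak-case (own payoff 149): to p=5.0 gives 367 − 57×5.0 = 82 → no gain ✓; to p=7.7 gives 459 − 57×7.7 = 20.1 → no gain ✓.
Strong-case (own payoff 459 − 15×7.7 = 343.5): to p=0 gives 149 → no gain ✓; to p=5.0 gives 367 − 15×5.0 = 292 → no gain ✓.
Moderate-case (own payoff 367 − 48×5.0 = 127): to p=0 gives 149 → profitable ✗; to p=7.7 gives 459 − 48×7.7 = 89.4 → no gain ✓.
5 of the 6 constraints hold; not an equilibrium.

5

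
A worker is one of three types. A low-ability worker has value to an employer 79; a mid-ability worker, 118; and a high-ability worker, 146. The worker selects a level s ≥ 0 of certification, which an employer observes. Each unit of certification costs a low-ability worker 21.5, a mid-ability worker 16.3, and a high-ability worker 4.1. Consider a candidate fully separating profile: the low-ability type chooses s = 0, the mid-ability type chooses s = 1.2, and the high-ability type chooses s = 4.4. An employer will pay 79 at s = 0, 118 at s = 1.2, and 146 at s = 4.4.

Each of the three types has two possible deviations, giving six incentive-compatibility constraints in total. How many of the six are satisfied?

High-ability (own payoff 146 − 4.1×4.4 = 127.96): to s=0 gives 79 → no gain ✓; to s=1.2 gives 118 − 4.1×1.2 = 113.08 → no gain ✓.
Mid-ability (own payoff 118 − 16.3×1.2 = 98.44): to s=0 gives 79 → no gain ✓; to s=4.4 gives 146 − 16.3×4.4 = 74.28 → no gain ✓.
Low-ability (own payoff 79): to s=1.2 gives 118 − 21.5×1.2 = 92.2 → profitable ✗; to s=4.4 gives 146 − 21.5×4.4 = 51.4 → no gain ✓.
5 of the 6 constraints hold; not an equilibrium.

5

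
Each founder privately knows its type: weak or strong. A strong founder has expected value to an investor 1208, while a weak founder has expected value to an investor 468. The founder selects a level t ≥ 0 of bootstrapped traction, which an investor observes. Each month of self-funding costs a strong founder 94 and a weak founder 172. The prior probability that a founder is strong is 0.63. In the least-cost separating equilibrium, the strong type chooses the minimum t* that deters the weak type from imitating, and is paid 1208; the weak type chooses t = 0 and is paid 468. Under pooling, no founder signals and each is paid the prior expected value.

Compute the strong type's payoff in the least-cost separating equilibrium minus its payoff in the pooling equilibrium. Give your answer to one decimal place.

Least-cost separating signal: t* solves 468 = 1208 − 172·t*, so t* = (1208 − 468)/172 ≈ 4.3023.
Strong type's separating payoff: 1208 − 94 × t* = 1208 − 94 × (1208 − 468)/172 = 1208 − 69560/172 ≈ 803.581.
Pooling payoff: 0.63 × 1208 + 0.37 × 468 = 934.2.
Difference: 803.581 − 934.2 = -130.619, i.e. -130.6 to one decimal place.
The strong type would prefer the pooling outcome.

-130.6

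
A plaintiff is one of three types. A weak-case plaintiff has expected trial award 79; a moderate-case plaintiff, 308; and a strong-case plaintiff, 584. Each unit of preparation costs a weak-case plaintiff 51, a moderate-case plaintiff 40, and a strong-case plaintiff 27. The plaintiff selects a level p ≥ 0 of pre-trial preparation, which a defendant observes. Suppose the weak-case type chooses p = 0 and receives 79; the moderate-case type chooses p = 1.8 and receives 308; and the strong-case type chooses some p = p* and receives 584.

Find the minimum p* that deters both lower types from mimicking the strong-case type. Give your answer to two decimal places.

9.90

Weak-case type (on-path payoff 79) won't mimic when 79 ≥ 584 − 51·p*, i.e. p* ≥ 9.90.
Moderate-case type (on-path payoff 308 − 40×1.8 = 236) won't mimic when 236 ≥ 584 − 40·p*, i.e. p* ≥ 8.70.
Both must hold, so p* = max(9.90, 8.70) = 9.90. The weak-case type's constraint binds.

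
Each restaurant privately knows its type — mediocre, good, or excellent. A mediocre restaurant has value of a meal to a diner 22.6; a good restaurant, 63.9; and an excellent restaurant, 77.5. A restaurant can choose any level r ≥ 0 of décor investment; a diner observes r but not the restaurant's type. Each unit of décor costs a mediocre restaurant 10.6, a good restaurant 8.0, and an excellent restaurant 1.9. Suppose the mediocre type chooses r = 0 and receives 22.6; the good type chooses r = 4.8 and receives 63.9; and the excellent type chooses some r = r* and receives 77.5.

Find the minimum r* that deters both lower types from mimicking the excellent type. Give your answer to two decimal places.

Mediocre type (on-path payoff 22.6) won't mimic when 22.6 ≥ 77.5 − 10.6·r*, i.e. r* ≥ 5.18.
Good type (on-path payoff 63.9 − 8.0×4.8 = 25.5) won't mimic when 25.5 ≥ 77.5 − 8.0·r*, i.e. r* ≥ 6.50.
Both must hold, so r* = max(5.18, 6.50) = 6.50. The good type's constraint binds.

6.50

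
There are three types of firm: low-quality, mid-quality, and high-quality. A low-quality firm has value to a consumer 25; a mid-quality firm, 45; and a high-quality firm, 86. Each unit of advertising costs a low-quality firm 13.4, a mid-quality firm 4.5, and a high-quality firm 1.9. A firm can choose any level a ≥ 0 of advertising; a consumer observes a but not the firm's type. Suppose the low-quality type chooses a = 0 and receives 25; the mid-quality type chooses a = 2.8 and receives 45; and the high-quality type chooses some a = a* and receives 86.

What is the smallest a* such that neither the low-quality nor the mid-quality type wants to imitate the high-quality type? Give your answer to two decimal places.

Low-quality type (on-path payoff 25) won't mimic when 25 ≥ 86 − 13.4·a*, i.e. a* ≥ 4.55.
Mid-quality type (on-path payoff 45 − 4.5×2.8 = 32.4) won't mimic when 32.4 ≥ 86 − 4.5·a*, i.e. a* ≥ 11.91.
Both must hold, so a* = max(4.55, 11.91) = 11.91. The mid-quality type's constraint binds.

11.91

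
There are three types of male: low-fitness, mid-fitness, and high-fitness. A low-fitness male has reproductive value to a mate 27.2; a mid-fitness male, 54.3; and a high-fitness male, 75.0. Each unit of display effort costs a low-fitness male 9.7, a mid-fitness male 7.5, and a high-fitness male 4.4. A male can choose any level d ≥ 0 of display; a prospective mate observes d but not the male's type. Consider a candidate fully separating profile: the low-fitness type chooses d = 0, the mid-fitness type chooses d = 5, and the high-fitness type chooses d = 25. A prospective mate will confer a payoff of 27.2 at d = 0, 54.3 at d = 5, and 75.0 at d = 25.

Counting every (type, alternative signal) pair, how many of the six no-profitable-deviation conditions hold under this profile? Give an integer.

High-fitness (own payoff 75.0 − 4.4×25 = -35): to d=0 gives 27.2 → profitable ✗; to d=5 gives 54.3 − 4.4×5 = 32.3 → profitable ✗.
Low-fitness (own payoff 27.2): to d=5 gives 54.3 − 9.7×5 = 5.8 → no gain ✓; to d=25 gives 75.0 − 9.7×25 = -167.5 → no gain ✓.
Mid-fitness (own payoff 54.3 − 7.5×5 = 16.8): to d=0 gives 27.2 → profitable ✗; to d=25 gives 75.0 − 7.5×25 = -112.5 → no gain ✓.
3 of the 6 constraints hold; not an equilibrium.

3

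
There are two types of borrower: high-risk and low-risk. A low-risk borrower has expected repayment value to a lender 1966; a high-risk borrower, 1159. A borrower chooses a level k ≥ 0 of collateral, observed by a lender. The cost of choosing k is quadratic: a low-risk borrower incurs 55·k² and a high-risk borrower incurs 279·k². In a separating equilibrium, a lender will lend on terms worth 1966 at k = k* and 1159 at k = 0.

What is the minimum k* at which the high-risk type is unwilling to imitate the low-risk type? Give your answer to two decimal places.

The high-risk type at k = 0 receives 1159; imitating at k* yields 1966 − 279·k*².
Indifference: 1159 = 1966 − 279·k*², so k*² = (1966 − 1159) / 279 ≈ 2.8925.
k* = √2.8925 ≈ 1.70.

1.70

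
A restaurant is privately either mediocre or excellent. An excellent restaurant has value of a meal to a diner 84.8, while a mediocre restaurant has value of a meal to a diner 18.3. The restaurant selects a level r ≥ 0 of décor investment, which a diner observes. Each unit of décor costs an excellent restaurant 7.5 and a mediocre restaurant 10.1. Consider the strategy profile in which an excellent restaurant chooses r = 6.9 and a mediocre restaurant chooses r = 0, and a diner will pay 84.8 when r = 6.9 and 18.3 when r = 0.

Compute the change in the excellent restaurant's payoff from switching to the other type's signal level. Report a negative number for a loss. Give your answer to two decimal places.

Playing r = 6.9 the excellent restaurant receives 84.8 − 7.5 × 6.9 = 33.05.
Deviating to r = 0 yields 18.3 instead.
Gain from deviating: 18.3 − 33.05 = -14.75.
The gain is negative, so the excellent type's incentive-compatibility constraint is satisfied.

-14.75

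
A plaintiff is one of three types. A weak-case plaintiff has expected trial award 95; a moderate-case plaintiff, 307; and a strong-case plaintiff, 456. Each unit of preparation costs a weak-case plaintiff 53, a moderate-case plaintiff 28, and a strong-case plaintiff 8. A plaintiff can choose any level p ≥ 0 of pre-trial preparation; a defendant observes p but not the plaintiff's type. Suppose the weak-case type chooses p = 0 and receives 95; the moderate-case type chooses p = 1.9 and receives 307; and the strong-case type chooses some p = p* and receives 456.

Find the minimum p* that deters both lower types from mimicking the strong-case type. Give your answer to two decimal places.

Weak-case type (on-path payoff 95) won't mimic when 95 ≥ 456 − 53·p*, i.e. p* ≥ 6.81.
Moderate-case type (on-path payoff 307 − 28×1.9 = 253.8) won't mimic when 253.8 ≥ 456 − 28·p*, i.e. p* ≥ 7.22.
Both must hold, so p* = max(6.81, 7.22) = 7.22. The moderate-case type's constraint binds.

7.22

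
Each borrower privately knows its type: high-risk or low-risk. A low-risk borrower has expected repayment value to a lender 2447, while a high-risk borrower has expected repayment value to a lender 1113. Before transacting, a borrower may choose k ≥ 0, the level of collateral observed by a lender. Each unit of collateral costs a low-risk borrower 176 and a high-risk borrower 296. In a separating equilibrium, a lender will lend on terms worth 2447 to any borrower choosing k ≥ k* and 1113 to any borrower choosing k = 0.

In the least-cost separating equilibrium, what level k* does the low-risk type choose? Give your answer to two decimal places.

4.51

A high-risk borrower choosing k = 0 receives 1113.
Imitating at k* instead would pay 2447 at cost 296·k*, netting 2447 − 296·k*.
Indifference: 1113 = 2447 − 296·k*, so k* = (2447 − 1113) / 296 ≈ 4.51.
At k* the high-risk type's incentive constraint just binds; the low-risk type strictly prefers k* since its per-unit cost is lower.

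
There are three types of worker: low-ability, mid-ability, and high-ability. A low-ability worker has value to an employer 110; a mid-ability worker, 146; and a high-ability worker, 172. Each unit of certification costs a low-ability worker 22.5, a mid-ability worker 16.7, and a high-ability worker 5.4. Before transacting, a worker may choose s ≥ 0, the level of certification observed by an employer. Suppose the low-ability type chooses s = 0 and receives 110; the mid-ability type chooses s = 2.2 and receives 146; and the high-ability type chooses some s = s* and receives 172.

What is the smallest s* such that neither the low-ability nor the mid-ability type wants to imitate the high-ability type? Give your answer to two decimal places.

Low-ability type (on-path payoff 110) won't mimic when 110 ≥ 172 − 22.5·s*, i.e. s* ≥ 2.76.
Mid-ability type (on-path payoff 146 − 16.7×2.2 = 109.26) won't mimic when 109.26 ≥ 172 − 16.7·s*, i.e. s* ≥ 3.76.
Both must hold, so s* = max(2.76, 3.76) = 3.76. The mid-ability type's constraint binds.

3.76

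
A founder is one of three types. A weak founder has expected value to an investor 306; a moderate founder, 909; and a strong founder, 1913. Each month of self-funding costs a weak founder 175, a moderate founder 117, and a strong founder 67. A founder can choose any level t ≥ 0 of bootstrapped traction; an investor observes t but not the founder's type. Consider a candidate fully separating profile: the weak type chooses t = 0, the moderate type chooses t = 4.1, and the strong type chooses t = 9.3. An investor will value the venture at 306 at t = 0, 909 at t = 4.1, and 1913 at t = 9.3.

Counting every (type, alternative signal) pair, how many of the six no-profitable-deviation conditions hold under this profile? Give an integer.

Strong (own payoff 1913 − 67×9.3 = 1289.9): to t=0 gives 306 → no gain ✓; to t=4.1 gives 909 − 67×4.1 = 634.3 → no gain ✓.
Weak (own payoff 306): to t=4.1 gives 909 − 175×4.1 = 191.5 → no gain ✓; to t=9.3 gives 1913 − 175×9.3 = 285.5 → no gain ✓.
Moderate (own payoff 909 − 117×4.1 = 429.3): to t=0 gives 306 → no gain ✓; to t=9.3 gives 1913 − 117×9.3 = 824.9 → profitable ✗.
5 of the 6 constraints hold; not an equilibrium.

5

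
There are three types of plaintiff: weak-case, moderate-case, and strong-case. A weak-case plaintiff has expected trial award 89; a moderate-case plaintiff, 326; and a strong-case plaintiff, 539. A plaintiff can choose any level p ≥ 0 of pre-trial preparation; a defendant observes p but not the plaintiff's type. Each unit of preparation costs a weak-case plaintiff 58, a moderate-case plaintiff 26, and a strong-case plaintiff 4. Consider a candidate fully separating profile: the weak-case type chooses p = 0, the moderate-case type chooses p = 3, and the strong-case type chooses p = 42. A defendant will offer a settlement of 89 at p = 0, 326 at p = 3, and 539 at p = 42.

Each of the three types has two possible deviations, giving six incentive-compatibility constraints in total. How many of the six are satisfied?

Weak-case (own payoff 89): to p=3 gives 326 − 58×3 = 152 → profitable ✗; to p=42 gives 539 − 58×42 = -1897 → no gain ✓.
Moderate-case (own payoff 326 − 26×3 = 248): to p=0 gives 89 → no gain ✓; to p=42 gives 539 − 26×42 = -553 → no gain ✓.
Strong-case (own payoff 539 − 4×42 = 371): to p=0 gives 89 → no gain ✓; to p=3 gives 326 − 4×3 = 314 → no gain ✓.
5 of the 6 constraints hold; not an equilibrium.

5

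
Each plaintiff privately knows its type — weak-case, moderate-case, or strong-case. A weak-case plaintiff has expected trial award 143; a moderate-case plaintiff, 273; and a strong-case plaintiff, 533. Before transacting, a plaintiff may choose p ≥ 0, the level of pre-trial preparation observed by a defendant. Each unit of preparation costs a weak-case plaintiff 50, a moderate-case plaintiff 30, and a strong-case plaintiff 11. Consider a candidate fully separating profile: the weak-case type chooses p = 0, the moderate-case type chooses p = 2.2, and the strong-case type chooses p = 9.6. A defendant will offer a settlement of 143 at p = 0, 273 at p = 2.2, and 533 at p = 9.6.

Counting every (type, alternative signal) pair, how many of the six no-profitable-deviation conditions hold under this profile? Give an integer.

Weak-case (own payoff 143): to p=2.2 gives 273 − 50×2.2 = 163 → profitable ✗; to p=9.6 gives 533 − 50×9.6 = 53 → no gain ✓.
Moderate-case (own payoff 273 − 30×2.2 = 207): to p=0 gives 143 → no gain ✓; to p=9.6 gives 533 − 30×9.6 = 245 → profitable ✗.
Strong-case (own payoff 533 − 11×9.6 = 427.4): to p=0 gives 143 → no gain ✓; to p=2.2 gives 273 − 11×2.2 = 248.8 → no gain ✓.
4 of the 6 constraints hold; not an equilibrium.

4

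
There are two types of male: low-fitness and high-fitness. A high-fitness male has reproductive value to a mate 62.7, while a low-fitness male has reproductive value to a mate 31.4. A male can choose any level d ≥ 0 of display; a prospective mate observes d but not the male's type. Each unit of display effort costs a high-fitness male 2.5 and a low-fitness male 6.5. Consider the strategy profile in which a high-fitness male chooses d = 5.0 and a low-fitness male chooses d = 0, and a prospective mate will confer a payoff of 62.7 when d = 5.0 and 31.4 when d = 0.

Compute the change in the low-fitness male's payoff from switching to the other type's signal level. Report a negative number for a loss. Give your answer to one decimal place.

Playing d = 0 the low-fitness male receives 31.4.
Deviating to d = 5.0 brings payment 62.7 at cost 6.5 × 5.0 = 32.5, netting 30.2.
Gain from deviating: 30.2 − 31.4 = -1.2.
The gain is negative, so the low-fitness type's incentive-compatibility constraint is satisfied.

-1.2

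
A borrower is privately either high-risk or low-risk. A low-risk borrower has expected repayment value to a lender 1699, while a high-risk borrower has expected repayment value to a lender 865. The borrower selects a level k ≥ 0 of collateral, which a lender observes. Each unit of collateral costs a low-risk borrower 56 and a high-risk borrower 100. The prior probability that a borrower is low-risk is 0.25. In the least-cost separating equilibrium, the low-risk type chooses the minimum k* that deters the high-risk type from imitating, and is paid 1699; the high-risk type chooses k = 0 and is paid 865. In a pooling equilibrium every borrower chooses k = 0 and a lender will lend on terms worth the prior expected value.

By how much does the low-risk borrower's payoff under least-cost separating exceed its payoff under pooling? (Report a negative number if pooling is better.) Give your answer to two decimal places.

Least-cost separating signal: k* solves 865 = 1699 − 100·k*, so k* = (1699 − 865)/100 = 8.34.
Low-risk type's separating payoff: 1699 − 56 × k* = 1699 − 56 × (1699 − 865)/100 = 1699 − 46704/100 = 1231.96.
Pooling payoff: 0.25 × 1699 + 0.75 × 865 = 1073.5.
Difference: 1231.96 − 1073.5 = 158.46.
The low-risk type prefers to separate.

158.46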